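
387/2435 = 387/2435=0.16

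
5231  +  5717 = 10948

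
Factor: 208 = 2^4*13^1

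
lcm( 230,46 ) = 230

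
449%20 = 9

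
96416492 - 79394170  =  17022322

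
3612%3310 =302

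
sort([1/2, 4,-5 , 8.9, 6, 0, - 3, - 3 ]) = [ -5 , - 3,-3, 0,1/2, 4,6 , 8.9 ]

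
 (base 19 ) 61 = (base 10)115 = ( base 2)1110011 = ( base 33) 3G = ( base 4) 1303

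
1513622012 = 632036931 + 881585081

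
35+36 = 71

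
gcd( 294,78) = 6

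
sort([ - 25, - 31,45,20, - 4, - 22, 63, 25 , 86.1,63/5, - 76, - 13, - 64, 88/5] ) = [ - 76, - 64, - 31, - 25, -22, - 13 , - 4,63/5,  88/5,20,  25, 45, 63,86.1]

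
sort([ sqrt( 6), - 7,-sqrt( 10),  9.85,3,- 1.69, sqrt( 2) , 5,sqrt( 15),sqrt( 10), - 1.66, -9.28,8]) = [ - 9.28 ,-7, - sqrt (10 ),- 1.69, - 1.66, sqrt(2), sqrt( 6) , 3, sqrt( 10 ), sqrt( 15),  5,8,9.85]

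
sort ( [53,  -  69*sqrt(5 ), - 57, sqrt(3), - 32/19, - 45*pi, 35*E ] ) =[-69*sqrt( 5), - 45 * pi, - 57, - 32/19,sqrt(3 ),53, 35*E ]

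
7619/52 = 146 + 27/52  =  146.52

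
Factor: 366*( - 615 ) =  - 2^1*3^2*5^1 *41^1*61^1=- 225090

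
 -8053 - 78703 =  - 86756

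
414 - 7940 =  - 7526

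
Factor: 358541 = 358541^1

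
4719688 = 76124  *62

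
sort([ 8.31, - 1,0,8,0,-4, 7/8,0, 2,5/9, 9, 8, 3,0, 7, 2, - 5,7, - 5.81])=[ - 5.81, - 5, -4, - 1, 0 , 0,0,0,5/9,  7/8, 2,2,3,  7,7,  8, 8,8.31,9 ]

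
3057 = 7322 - 4265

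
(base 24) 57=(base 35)3M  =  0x7f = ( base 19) 6d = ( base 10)127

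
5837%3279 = 2558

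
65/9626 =65/9626=0.01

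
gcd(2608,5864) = 8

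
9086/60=4543/30 = 151.43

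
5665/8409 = 5665/8409 = 0.67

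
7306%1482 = 1378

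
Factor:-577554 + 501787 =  - 75767 = - 75767^1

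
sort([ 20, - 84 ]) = [  -  84,20]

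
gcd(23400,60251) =1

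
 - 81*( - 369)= 29889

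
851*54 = 45954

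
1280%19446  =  1280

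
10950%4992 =966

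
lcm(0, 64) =0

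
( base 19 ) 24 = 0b101010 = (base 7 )60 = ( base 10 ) 42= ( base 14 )30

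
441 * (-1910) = - 842310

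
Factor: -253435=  - 5^1*7^1*13^1*557^1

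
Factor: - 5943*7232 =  - 2^6*3^1*7^1*113^1*283^1 = - 42979776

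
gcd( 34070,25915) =5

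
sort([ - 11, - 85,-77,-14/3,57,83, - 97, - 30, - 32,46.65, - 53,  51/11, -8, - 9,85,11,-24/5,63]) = [ - 97,-85, - 77, - 53 , - 32,-30,- 11, - 9, - 8, - 24/5, - 14/3,51/11,11,46.65,57, 63, 83, 85]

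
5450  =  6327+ - 877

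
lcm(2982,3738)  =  265398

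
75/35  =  15/7 = 2.14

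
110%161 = 110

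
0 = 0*( - 104)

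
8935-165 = 8770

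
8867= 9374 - 507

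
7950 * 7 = 55650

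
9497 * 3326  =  31587022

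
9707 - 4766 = 4941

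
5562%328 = 314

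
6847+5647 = 12494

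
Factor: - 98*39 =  - 2^1* 3^1*7^2*13^1 = -3822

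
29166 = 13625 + 15541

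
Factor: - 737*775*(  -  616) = 351843800 = 2^3*5^2  *7^1*11^2*31^1*67^1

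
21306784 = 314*67856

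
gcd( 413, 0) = 413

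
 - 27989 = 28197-56186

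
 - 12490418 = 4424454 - 16914872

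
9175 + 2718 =11893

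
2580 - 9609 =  - 7029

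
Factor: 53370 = 2^1 * 3^2*5^1 *593^1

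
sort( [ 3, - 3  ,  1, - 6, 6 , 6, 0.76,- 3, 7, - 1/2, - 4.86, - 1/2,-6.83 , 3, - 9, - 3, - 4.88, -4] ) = [ - 9, - 6.83, - 6, - 4.88, - 4.86,-4, - 3 , - 3, - 3, - 1/2, - 1/2, 0.76, 1 , 3,3, 6,  6,7 ] 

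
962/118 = 8 + 9/59 = 8.15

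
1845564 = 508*3633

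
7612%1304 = 1092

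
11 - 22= - 11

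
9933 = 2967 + 6966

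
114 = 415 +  - 301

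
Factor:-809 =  - 809^1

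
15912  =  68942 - 53030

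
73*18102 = 1321446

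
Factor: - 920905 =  - 5^1*184181^1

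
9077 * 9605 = 87184585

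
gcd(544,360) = 8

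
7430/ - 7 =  - 7430/7 =- 1061.43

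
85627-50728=34899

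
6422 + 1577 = 7999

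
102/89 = 102/89 = 1.15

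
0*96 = 0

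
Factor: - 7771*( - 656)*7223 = 36821236048 = 2^4*19^1 * 31^1*41^1 * 233^1*409^1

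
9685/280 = 1937/56 =34.59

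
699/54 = 233/18 = 12.94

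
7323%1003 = 302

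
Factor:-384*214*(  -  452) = 37143552=2^10*3^1 * 107^1* 113^1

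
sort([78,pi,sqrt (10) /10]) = [ sqrt( 10) /10, pi,  78 ]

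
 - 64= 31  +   - 95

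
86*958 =82388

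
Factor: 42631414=2^1  *  7^1 *3045101^1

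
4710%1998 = 714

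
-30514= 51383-81897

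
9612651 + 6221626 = 15834277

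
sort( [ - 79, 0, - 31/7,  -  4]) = [ - 79, - 31/7, -4,0 ]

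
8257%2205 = 1642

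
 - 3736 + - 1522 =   -  5258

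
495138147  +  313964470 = 809102617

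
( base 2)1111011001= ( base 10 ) 985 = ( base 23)1jj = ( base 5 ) 12420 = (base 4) 33121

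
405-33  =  372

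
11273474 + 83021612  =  94295086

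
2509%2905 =2509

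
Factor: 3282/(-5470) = -3/5 =- 3^1*5^(-1) 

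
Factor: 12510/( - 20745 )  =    -  278/461  =  - 2^1*139^1 * 461^(-1 ) 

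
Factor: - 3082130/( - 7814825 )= 2^1*5^( - 1 )*23^( - 1)*13591^( - 1 )*308213^1 = 616426/1562965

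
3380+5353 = 8733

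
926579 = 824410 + 102169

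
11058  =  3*3686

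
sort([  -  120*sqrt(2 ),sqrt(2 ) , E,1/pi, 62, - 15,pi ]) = [ - 120*sqrt(2), - 15,1/pi, sqrt(2),E, pi,62] 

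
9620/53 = 9620/53 = 181.51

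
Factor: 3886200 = 2^3*3^2 * 5^2 * 17^1*127^1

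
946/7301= 946/7301=0.13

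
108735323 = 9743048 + 98992275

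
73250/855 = 14650/171 = 85.67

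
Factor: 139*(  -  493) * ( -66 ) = 2^1*3^1*11^1*17^1*29^1 * 139^1=4522782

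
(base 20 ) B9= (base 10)229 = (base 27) 8d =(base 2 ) 11100101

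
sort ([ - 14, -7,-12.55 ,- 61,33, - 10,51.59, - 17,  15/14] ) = [ - 61, - 17, - 14, - 12.55, - 10, - 7, 15/14,33,  51.59 ] 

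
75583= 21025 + 54558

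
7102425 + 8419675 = 15522100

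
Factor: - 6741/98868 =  - 3/44 = - 2^( - 2 ) * 3^1 * 11^( - 1)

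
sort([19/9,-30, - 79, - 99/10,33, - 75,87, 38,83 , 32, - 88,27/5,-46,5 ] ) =[ - 88, - 79, - 75, - 46, - 30, - 99/10,19/9,5,27/5,32,33,  38,83,  87] 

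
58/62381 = 58/62381 = 0.00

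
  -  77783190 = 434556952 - 512340142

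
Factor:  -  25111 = -25111^1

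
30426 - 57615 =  - 27189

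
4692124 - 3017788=1674336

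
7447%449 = 263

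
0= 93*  0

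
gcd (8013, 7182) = 3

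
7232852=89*81268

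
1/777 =1/777 = 0.00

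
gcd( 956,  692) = 4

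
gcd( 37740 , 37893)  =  51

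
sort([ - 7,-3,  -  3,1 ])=[ - 7,- 3, - 3,1]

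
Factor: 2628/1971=4/3 = 2^2 *3^( - 1)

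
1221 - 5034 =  - 3813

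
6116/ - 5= -1224 + 4/5 = -1223.20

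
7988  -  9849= - 1861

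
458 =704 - 246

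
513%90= 63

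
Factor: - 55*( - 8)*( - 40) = -2^6*5^2*11^1 = - 17600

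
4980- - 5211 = 10191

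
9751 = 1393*7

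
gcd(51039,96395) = 1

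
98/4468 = 49/2234=0.02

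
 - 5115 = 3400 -8515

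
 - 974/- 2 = 487/1 = 487.00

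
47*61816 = 2905352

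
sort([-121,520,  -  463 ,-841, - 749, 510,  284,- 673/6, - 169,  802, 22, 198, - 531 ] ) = [-841,  -  749, - 531,-463,-169, - 121, - 673/6,22, 198,284,510,520,  802]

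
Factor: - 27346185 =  - 3^2*5^1*31^1 * 19603^1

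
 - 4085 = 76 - 4161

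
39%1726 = 39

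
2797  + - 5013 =  -  2216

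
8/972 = 2/243  =  0.01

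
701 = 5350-4649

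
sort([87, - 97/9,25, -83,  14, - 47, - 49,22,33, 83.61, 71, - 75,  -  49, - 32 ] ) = [ - 83,-75 , - 49, - 49, - 47, - 32,-97/9,14, 22,  25, 33,71,83.61,87]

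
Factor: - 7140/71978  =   - 2^1* 3^1 * 5^1 * 7^1*29^( - 1) * 73^( - 1)= -210/2117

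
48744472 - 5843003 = 42901469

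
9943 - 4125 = 5818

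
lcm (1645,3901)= 136535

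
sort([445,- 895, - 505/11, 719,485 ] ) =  [ - 895, - 505/11,445, 485,  719]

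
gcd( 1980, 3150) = 90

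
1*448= 448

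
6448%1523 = 356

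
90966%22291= 1802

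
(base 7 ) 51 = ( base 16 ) 24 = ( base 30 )16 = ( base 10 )36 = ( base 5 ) 121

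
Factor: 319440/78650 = 264/65  =  2^3*3^1*5^( - 1 )*11^1*13^ (  -  1 )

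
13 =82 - 69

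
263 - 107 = 156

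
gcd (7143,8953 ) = 1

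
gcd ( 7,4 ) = 1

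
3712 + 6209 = 9921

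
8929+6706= 15635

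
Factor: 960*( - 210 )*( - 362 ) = 2^8*3^2*5^2*7^1*181^1 = 72979200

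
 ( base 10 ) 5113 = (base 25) 84d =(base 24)8l1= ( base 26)7EH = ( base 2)1001111111001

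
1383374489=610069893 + 773304596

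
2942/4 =1471/2 = 735.50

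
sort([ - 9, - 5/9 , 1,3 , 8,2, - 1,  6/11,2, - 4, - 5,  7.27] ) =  [  -  9 , - 5,- 4,  -  1, - 5/9,6/11,1,2 , 2 , 3, 7.27,8]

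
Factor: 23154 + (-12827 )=23^1*449^1 =10327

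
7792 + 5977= 13769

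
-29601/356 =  - 29601/356 =- 83.15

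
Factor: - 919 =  - 919^1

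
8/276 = 2/69 = 0.03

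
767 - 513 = 254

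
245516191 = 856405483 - 610889292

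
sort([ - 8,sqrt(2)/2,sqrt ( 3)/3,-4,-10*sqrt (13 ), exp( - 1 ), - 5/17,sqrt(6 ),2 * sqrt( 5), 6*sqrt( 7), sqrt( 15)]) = [ - 10 * sqrt( 13), - 8,-4, - 5/17,exp( -1 ),sqrt ( 3 )/3, sqrt( 2 ) /2,sqrt( 6), sqrt( 15), 2 * sqrt(5 ),6*sqrt(7) ]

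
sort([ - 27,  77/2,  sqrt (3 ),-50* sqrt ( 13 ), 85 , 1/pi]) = [ - 50*sqrt ( 13 ), - 27,1/pi , sqrt( 3 ), 77/2,  85 ]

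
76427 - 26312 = 50115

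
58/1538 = 29/769 = 0.04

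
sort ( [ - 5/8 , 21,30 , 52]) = [-5/8,21, 30,52]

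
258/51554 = 129/25777  =  0.01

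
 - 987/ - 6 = 329/2 = 164.50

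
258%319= 258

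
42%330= 42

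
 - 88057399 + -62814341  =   - 150871740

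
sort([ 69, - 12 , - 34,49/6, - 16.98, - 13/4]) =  [ - 34, -16.98, - 12, - 13/4,49/6,69 ] 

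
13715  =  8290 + 5425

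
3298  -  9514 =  - 6216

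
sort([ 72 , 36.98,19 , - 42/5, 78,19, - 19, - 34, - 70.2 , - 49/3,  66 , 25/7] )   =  [ - 70.2, - 34,- 19,  -  49/3, - 42/5, 25/7, 19, 19,36.98,  66, 72, 78] 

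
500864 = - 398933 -  -  899797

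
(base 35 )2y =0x68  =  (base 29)3h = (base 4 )1220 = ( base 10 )104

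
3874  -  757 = 3117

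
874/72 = 12 + 5/36 = 12.14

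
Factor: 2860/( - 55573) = -2^2*5^1*7^( - 1)*  11^1*13^1*17^( - 1)*467^( - 1 )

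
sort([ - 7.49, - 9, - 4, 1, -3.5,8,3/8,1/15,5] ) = [ - 9, - 7.49, - 4, - 3.5, 1/15,  3/8 , 1,  5,8]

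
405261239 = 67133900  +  338127339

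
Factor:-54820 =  - 2^2*5^1*2741^1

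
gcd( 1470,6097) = 7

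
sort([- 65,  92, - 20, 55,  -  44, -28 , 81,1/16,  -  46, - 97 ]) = [ - 97, - 65,- 46, - 44, - 28, - 20, 1/16, 55, 81, 92 ]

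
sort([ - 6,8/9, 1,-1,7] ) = [ - 6, - 1,8/9, 1,7]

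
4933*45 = 221985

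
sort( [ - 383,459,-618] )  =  [ - 618, - 383, 459]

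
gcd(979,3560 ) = 89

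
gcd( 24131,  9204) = 59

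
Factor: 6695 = 5^1*13^1*103^1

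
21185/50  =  423+ 7/10=   423.70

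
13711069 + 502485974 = 516197043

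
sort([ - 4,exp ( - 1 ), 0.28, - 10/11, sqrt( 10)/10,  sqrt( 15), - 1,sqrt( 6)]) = [ -4,-1, - 10/11,0.28,sqrt ( 10) /10, exp( - 1),sqrt(6),sqrt(15)]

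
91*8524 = 775684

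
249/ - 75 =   -  4 + 17/25 = -3.32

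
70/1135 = 14/227 =0.06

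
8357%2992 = 2373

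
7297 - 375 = 6922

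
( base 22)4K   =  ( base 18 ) 60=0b1101100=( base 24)4c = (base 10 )108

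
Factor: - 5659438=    - 2^1*83^1*103^1*331^1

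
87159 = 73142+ 14017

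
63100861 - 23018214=40082647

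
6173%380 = 93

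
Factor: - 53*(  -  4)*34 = 2^3*17^1*53^1 = 7208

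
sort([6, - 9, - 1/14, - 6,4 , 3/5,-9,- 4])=[ - 9, - 9, - 6, - 4,- 1/14 , 3/5, 4,6]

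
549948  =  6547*84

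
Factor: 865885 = 5^1*173177^1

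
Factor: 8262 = 2^1*3^5*17^1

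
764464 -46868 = 717596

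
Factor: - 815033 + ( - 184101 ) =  - 2^1*19^1*26293^1 = -999134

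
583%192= 7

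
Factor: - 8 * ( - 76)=2^5*19^1=608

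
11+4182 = 4193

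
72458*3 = 217374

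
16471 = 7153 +9318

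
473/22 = 43/2= 21.50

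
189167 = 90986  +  98181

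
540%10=0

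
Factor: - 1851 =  - 3^1*617^1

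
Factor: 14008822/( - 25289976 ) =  - 7004411/12644988 = - 2^( - 2)*3^( - 1 )*1907^1*3673^1*1053749^(-1 )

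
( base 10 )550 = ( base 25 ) M0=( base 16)226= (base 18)1ca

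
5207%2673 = 2534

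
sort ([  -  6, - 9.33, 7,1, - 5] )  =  [ - 9.33, - 6,-5  ,  1, 7]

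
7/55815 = 7/55815= 0.00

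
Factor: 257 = 257^1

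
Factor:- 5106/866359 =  - 2^1*3^1*13^( -1 )*23^1*37^1*66643^( - 1) 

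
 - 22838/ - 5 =22838/5 = 4567.60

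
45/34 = 45/34 = 1.32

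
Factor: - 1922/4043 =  - 2^1 *13^( - 1 )*31^2*311^( - 1) 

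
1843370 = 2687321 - 843951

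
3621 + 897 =4518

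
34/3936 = 17/1968= 0.01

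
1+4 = 5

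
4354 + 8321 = 12675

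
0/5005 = 0 = 0.00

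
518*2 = 1036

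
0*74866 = 0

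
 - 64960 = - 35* 1856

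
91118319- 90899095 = 219224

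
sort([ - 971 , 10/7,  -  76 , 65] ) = [ -971, - 76,10/7,65]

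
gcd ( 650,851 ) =1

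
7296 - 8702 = -1406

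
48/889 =48/889 = 0.05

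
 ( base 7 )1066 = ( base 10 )391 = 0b110000111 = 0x187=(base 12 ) 287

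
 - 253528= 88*(-2881)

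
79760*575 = 45862000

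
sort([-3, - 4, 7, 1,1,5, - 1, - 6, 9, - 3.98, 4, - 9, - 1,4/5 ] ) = [ - 9 , - 6,-4, - 3.98, - 3, - 1, - 1,  4/5, 1, 1,4, 5,  7 , 9 ] 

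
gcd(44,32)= 4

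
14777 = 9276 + 5501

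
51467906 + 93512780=144980686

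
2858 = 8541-5683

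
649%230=189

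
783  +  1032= 1815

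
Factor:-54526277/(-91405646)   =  2^( - 1 )*13^1*41^(  -  1 )*907^(-1) * 1229^( - 1)*4194329^1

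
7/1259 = 7/1259 = 0.01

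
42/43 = 42/43 = 0.98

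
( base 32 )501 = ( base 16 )1401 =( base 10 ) 5121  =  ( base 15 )17b6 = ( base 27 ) 70i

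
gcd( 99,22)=11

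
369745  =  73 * 5065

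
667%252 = 163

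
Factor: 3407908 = 2^2*7^1*121711^1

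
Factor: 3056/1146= 8/3= 2^3*3^( - 1 )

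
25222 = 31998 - 6776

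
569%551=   18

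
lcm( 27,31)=837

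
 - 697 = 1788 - 2485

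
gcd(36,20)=4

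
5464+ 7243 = 12707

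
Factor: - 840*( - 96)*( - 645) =  -  2^8*3^3*5^2*7^1*43^1=-52012800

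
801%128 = 33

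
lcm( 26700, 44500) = 133500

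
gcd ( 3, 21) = 3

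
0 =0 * 6882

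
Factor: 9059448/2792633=2^3*3^1*41^ ( - 1)*68113^( - 1 )*377477^1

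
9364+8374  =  17738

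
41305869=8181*5049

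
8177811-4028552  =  4149259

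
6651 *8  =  53208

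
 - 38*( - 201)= 7638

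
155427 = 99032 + 56395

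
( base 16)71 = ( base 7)221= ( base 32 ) 3h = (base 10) 113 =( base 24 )4H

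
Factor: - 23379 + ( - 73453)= - 96832 =- 2^6*17^1*89^1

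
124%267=124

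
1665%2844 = 1665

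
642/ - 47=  - 14+ 16/47 = - 13.66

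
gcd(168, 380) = 4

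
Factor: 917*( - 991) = -908747 = - 7^1*131^1*991^1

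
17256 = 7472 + 9784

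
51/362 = 51/362 =0.14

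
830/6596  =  415/3298 = 0.13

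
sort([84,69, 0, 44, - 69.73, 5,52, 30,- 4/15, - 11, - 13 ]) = [-69.73,-13, - 11,-4/15,0, 5 , 30,44,52,69, 84]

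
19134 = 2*9567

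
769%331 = 107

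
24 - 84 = - 60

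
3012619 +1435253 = 4447872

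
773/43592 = 773/43592= 0.02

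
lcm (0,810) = 0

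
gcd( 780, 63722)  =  2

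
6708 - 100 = 6608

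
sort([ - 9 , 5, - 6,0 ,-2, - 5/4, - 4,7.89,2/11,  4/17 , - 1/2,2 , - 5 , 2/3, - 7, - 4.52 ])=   [ - 9, - 7,  -  6, - 5 ,-4.52,  -  4, - 2, - 5/4, - 1/2,0,2/11,4/17, 2/3,2,5 , 7.89]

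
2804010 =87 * 32230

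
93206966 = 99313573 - 6106607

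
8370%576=306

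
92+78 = 170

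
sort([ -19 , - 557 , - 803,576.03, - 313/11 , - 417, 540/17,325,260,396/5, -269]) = [-803, - 557 ,  -  417  , -269, - 313/11,-19,540/17,  396/5,260,325, 576.03]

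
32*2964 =94848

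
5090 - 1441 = 3649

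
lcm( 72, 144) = 144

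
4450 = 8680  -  4230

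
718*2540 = 1823720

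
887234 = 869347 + 17887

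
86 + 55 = 141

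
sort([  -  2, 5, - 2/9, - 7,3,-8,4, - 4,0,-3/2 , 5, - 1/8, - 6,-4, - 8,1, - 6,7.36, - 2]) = [ - 8,-8, - 7, - 6,-6, - 4, - 4,-2, - 2, - 3/2,-2/9,  -  1/8,0, 1, 3  ,  4, 5,5,7.36 ]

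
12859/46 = 279+ 25/46 = 279.54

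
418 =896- 478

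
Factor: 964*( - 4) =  - 3856 = -2^4*241^1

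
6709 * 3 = 20127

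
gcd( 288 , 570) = 6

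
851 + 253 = 1104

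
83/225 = 83/225 = 0.37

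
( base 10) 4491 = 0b1000110001011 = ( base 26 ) 6GJ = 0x118B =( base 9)6140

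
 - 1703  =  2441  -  4144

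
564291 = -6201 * (-91 ) 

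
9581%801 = 770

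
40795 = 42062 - 1267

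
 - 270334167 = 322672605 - 593006772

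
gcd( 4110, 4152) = 6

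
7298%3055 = 1188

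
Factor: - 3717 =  - 3^2*7^1*59^1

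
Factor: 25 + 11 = 36=   2^2 * 3^2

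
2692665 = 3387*795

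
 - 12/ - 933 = 4/311 =0.01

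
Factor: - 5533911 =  - 3^2*73^1*8423^1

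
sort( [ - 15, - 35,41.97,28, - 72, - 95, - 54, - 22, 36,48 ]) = [ - 95, - 72,-54 , - 35, - 22,-15,  28,36,41.97, 48 ]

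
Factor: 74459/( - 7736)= - 2^(-3)*7^1 * 11^1=- 77/8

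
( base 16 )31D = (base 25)16m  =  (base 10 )797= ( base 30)QH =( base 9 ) 1075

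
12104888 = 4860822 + 7244066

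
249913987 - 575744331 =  - 325830344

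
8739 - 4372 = 4367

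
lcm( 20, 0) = 0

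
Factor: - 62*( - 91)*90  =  507780  =  2^2*3^2*5^1*7^1 * 13^1*31^1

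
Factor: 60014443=60014443^1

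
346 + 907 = 1253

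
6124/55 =111 + 19/55 = 111.35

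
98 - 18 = 80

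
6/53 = 6/53 = 0.11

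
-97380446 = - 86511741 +-10868705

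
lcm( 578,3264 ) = 55488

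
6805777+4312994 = 11118771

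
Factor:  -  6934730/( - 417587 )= 2^1* 5^1*11^1 * 23^1 * 53^( - 1 )*2741^1*7879^( - 1 )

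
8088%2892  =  2304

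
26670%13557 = 13113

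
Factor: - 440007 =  - 3^1 * 146669^1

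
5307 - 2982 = 2325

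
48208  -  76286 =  - 28078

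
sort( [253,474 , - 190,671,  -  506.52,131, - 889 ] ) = [ - 889, - 506.52, - 190,131,253,474, 671 ]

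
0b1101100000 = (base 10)864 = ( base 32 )r0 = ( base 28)12O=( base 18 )2C0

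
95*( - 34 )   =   - 3230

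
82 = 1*82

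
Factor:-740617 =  - 359^1*2063^1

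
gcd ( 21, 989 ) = 1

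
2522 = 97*26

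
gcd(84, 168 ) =84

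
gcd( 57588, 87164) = 4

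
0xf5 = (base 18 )DB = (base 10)245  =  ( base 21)BE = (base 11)203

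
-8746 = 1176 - 9922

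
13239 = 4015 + 9224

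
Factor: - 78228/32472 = - 53/22 = - 2^(-1)*11^( - 1)*53^1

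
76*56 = 4256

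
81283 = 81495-212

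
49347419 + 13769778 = 63117197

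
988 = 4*247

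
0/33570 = 0  =  0.00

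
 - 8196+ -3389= - 11585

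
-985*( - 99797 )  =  98300045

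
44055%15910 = 12235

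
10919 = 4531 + 6388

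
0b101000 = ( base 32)18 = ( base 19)22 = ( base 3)1111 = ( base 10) 40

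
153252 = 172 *891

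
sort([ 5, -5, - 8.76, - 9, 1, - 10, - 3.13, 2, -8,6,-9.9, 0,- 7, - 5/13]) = [ - 10, - 9.9 , - 9, - 8.76,- 8, - 7, - 5, - 3.13, - 5/13,0, 1,2, 5,6 ]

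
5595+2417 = 8012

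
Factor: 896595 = 3^1 *5^1* 7^1  *  8539^1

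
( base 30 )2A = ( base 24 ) 2M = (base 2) 1000110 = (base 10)70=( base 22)34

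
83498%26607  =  3677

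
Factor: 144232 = 2^3 * 11^2*149^1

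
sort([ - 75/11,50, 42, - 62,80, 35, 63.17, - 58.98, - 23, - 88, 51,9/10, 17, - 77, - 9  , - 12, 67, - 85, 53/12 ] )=[ - 88, - 85  , - 77, - 62, - 58.98, - 23, - 12, - 9, -75/11, 9/10, 53/12, 17, 35,42,50, 51,  63.17,67, 80]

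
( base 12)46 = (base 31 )1n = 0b110110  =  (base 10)54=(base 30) 1O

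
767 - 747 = 20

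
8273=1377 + 6896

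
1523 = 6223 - 4700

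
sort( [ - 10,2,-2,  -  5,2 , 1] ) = [ - 10, - 5, - 2, 1, 2, 2] 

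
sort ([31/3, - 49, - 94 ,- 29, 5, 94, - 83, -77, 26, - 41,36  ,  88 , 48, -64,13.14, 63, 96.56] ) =[- 94, - 83, - 77,  -  64,-49, - 41, - 29,5, 31/3, 13.14, 26, 36, 48,63, 88,94, 96.56]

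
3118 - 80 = 3038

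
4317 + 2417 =6734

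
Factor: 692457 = 3^1*230819^1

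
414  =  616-202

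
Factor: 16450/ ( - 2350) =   -  7 = - 7^1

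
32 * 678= 21696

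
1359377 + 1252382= 2611759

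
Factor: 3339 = 3^2 * 7^1* 53^1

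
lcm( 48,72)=144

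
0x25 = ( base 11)34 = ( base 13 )2B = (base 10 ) 37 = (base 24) 1D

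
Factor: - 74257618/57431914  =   - 37128809/28715957 = - 61^1 * 521^ (-1) * 55117^( - 1)*608669^1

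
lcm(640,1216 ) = 12160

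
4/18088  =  1/4522=0.00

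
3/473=3/473 = 0.01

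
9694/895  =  10 + 744/895  =  10.83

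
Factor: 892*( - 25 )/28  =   - 5575/7 = - 5^2 * 7^(  -  1)*223^1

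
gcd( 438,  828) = 6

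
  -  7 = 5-12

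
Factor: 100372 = 2^2 * 23^1*1091^1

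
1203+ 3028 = 4231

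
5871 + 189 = 6060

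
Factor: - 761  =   -761^1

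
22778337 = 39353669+-16575332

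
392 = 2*196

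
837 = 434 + 403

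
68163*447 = 30468861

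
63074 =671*94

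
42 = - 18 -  - 60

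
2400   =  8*300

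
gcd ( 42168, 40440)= 24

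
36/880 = 9/220 = 0.04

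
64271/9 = 7141+2/9 = 7141.22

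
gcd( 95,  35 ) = 5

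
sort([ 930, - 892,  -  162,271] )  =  [ - 892, - 162, 271, 930]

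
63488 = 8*7936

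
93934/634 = 46967/317 = 148.16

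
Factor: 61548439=5261^1*11699^1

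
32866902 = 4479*7338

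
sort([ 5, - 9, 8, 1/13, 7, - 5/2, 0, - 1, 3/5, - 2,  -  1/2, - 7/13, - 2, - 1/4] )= [ - 9, - 5/2, - 2, - 2, - 1,-7/13, - 1/2,  -  1/4 , 0,1/13, 3/5, 5 , 7, 8]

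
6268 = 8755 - 2487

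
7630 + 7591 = 15221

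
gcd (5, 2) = 1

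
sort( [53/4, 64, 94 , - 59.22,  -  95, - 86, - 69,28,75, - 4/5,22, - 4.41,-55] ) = [  -  95, - 86, - 69, - 59.22,-55,  -  4.41, - 4/5,53/4,22, 28,64,75 , 94 ] 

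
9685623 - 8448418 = 1237205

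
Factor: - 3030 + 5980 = 2^1*5^2 * 59^1 = 2950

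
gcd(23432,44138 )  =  58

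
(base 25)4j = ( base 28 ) 47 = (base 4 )1313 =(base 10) 119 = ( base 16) 77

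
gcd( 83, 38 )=1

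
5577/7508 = 5577/7508 = 0.74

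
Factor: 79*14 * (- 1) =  - 2^1*7^1* 79^1 = -1106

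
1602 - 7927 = -6325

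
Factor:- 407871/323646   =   - 135957/107882 = - 2^( - 1) * 3^1*17^ (-1)*19^( - 1) *167^ ( - 1)* 45319^1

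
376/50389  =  376/50389 = 0.01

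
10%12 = 10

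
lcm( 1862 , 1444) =70756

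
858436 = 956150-97714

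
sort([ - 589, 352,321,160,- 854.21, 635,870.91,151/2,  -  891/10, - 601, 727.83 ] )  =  [ - 854.21, - 601,  -  589, - 891/10 , 151/2,160 , 321, 352,635, 727.83,  870.91]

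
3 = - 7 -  - 10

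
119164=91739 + 27425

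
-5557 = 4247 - 9804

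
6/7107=2/2369 = 0.00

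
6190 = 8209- 2019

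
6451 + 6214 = 12665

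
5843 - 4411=1432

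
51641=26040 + 25601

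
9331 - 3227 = 6104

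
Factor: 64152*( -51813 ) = -2^3*3^9*11^1*19^1*101^1 = - 3323907576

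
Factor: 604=2^2*151^1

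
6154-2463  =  3691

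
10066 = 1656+8410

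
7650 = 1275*6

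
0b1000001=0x41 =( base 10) 65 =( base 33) 1W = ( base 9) 72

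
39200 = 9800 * 4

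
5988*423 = 2532924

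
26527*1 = 26527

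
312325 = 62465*5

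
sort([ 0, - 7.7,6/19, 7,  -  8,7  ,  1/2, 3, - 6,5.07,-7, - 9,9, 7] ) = [-9,  -  8, - 7.7,-7,-6,0, 6/19,1/2,3, 5.07,7, 7,7,9] 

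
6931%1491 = 967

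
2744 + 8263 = 11007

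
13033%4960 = 3113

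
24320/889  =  27 + 317/889= 27.36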